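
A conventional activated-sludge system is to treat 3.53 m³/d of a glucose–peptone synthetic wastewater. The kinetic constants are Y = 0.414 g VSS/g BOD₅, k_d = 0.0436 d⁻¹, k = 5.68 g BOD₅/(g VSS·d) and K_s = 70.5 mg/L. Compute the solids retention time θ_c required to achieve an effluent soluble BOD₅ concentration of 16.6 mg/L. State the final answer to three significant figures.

θ_c ≈ 2.47 d

Specific growth rate at S = 16.6 mg/L: μ = YkS/(K_s+S) = 0.414·5.68·16.6/(70.5+16.6) = 0.4482 d⁻¹.
1/θ_c = 0.4482 − 0.0436 = 0.4046 d⁻¹, so θ_c = 2.472 d.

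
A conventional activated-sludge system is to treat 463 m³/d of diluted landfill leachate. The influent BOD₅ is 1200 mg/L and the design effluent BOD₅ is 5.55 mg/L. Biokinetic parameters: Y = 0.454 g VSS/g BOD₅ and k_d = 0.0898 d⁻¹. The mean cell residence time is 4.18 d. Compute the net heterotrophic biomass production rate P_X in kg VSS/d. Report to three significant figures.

P_X ≈ 183 kg VSS/d

Correct the yield for decay: Y_obs = Y/(1 + k_d θ_c) = 0.454 / (1 + 0.0898 × 4.18) = 0.454 / 1.375 = 0.3301.
Mass of BOD₅ removed per day: Q(S₀ − S) = 463 × 1194 g/m³ = 553.0 kg/d.
Net biomass production P_X = Y_obs × Q·(S₀ − S) = 0.3301 × 553.0 = 182.6 kg VSS/d.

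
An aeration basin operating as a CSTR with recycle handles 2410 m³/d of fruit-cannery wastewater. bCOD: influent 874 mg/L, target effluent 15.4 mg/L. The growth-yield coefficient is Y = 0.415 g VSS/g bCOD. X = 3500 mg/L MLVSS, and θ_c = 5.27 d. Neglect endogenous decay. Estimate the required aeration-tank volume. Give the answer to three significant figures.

V ≈ 1290 m³

V·X = Y·Q·ΔS·θ_c gives V = 0.415 × 2410 × (874 − 15.4) × 5.27 / 3500 = 1293 m³.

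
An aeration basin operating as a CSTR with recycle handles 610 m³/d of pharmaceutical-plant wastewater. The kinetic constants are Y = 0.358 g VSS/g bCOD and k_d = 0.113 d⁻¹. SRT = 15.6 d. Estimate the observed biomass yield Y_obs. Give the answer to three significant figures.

Observed yield with endogenous decay: Y_obs = Y / (1 + k_d·θ_c) = 0.358 / (1 + 0.113 × 15.6) = 0.358 / 2.763 = 0.1296 g VSS/g bCOD.

Y_obs ≈ 0.130 g VSS/g bCOD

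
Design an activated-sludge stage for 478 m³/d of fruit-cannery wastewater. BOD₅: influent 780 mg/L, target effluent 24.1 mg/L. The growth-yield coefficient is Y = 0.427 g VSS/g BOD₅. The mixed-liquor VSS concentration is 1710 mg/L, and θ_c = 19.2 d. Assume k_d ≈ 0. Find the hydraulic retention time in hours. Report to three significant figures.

V·X = Y·Q·ΔS·θ_c gives V = 0.427 × 478 × (780 − 24.1) × 19.2 / 1710 = 1732 m³.
τ = V/Q = 1732/478 = 3.624 d, or 86.98 h.

τ ≈ 87.0 h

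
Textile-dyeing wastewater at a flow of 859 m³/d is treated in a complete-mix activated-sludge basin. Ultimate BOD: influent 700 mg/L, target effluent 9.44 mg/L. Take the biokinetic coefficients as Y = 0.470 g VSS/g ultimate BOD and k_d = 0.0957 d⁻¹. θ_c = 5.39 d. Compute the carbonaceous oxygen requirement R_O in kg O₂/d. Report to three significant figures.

R_O ≈ 332 kg O₂/d

The observed yield is Y_obs = Y/(1 + k_d·θ_c) = 0.470 / (1 + 0.0957 × 5.39) = 0.470 / 1.516 = 0.3101 g VSS per g ultimate BOD removed.
Q·(S₀ − S) = 859 × (700 − 9.44) × 10⁻³ = 593.2 kg/d removed.
Net sludge production P_X = 0.3101 × 593.2 = 183.9 kg VSS/d.
Carbonaceous O₂ demand = substrate oxidised − cell-mass equivalent = 593.2 − 1.42 × 183.9 = 332.0 kg O₂/d.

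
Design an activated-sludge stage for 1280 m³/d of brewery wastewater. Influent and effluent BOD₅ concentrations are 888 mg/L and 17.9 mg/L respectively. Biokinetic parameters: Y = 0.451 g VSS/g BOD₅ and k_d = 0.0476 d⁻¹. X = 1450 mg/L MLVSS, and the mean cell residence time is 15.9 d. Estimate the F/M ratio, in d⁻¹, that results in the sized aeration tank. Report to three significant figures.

F/M ≈ 0.250 d⁻¹

From the SRT design equation V = Y Q (S₀−S) θ_c / [X (1 + k_d θ_c)] = 0.451 × 1280 × (888 − 17.9) × 15.9 / [1450 × (1 + 0.0476 × 15.9)] = 7.99×10^6 / 2547 = 3135 m³.
Food-to-microorganism ratio F/M = Q S₀ / (V X) = 1280 × 888 / (3135 × 1450) = 0.2500 d⁻¹.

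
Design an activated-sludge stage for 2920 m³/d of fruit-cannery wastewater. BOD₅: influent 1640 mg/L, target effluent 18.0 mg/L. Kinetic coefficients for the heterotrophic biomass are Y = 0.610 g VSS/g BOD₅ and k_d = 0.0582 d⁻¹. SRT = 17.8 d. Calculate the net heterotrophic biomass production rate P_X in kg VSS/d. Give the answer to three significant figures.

Observed yield with endogenous decay: Y_obs = Y / (1 + k_d·θ_c) = 0.610 / (1 + 0.0582 × 17.8) = 0.610 / 2.036 = 0.2996 g VSS/g BOD₅.
ΔS = 1640 − 18.0 = 1622 mg/L, so the substrate removal rate is 2920 × 1622/1000 = 4736 kg BOD₅/d.
P_X = Y_obs · Q(S₀ − S) = 0.2996 × 4736 = 1419 kg VSS/d.

P_X ≈ 1420 kg VSS/d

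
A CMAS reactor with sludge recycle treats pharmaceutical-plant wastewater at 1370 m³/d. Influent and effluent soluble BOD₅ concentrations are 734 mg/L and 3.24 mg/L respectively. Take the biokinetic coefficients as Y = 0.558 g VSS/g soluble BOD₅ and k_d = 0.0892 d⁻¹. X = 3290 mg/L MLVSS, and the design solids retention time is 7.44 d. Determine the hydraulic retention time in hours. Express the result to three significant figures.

Rearranging the biomass balance for a CMAS with decay, V = Y·Q·ΔS·θ_c / [X·(1+k_d θ_c)] = 0.558 × 1370 × (734 − 3.24) × 7.44 / [3290 × (1 + 0.0892 × 7.44)] = 4.16×10^6 / 5473 = 759.4 m³.
τ = V/Q = 759.4/1370 = 0.5543 d, or 13.30 h.

τ ≈ 13.3 h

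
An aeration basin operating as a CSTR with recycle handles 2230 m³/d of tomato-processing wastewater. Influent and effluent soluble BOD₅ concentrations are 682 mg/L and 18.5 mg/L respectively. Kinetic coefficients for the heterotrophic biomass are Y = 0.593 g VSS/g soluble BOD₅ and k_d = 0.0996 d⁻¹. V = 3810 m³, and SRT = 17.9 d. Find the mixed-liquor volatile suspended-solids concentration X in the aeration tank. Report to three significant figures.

X ≈ 1480 mg/L

X = Y·Q·ΔS·θ_c / [V·(1 + k_d θ_c)] = 0.593 × 2230 × (682 − 18.5) × 17.9 / [3810 × (1 + 0.0996 × 17.9)] = 1481 mg/L.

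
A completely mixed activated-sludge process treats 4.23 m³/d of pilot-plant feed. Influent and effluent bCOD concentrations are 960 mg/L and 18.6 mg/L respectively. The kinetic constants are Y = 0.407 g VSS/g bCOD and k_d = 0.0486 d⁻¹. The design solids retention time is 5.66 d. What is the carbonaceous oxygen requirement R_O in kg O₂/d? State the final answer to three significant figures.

Observed yield with endogenous decay: Y_obs = Y / (1 + k_d·θ_c) = 0.407 / (1 + 0.0486 × 5.66) = 0.407 / 1.275 = 0.3192 g VSS/g bCOD.
Substrate removed = Q·(S₀ − S) = 4.23 m³/d × (960 − 18.6) g/m³ = 3.98×10^3 g/d = 3.982 kg/d.
P_X = Y_obs·Q·(S₀ − S) = 0.3192 × 3.982 = 1.271 kg VSS/d.
R_O = Q·(S₀ − S) − 1.42·P_X = 3.982 − 1.42 × 1.271 = 2.177 kg O₂/d.

R_O ≈ 2.18 kg O₂/d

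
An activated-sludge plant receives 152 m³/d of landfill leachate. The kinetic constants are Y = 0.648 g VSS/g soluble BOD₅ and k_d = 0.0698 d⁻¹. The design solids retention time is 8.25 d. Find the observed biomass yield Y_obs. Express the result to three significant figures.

Observed yield with endogenous decay: Y_obs = Y / (1 + k_d·θ_c) = 0.648 / (1 + 0.0698 × 8.25) = 0.648 / 1.576 = 0.4112 g VSS/g soluble BOD₅.

Y_obs ≈ 0.411 g VSS/g soluble BOD₅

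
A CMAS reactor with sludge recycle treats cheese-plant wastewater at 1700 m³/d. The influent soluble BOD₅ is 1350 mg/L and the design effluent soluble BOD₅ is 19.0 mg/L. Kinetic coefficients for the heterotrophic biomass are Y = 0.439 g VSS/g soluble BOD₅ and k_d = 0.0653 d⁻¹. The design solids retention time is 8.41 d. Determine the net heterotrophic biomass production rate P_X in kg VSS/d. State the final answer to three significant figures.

Observed yield with endogenous decay: Y_obs = Y / (1 + k_d·θ_c) = 0.439 / (1 + 0.0653 × 8.41) = 0.439 / 1.549 = 0.2834 g VSS/g soluble BOD₅.
Substrate removed = Q·(S₀ − S) = 1700 m³/d × (1350 − 19.0) g/m³ = 2.26×10^6 g/d = 2263 kg/d.
So the net sludge growth is P_X = 0.2834 × 2263 = 641.2 kg VSS/d.

P_X ≈ 641 kg VSS/d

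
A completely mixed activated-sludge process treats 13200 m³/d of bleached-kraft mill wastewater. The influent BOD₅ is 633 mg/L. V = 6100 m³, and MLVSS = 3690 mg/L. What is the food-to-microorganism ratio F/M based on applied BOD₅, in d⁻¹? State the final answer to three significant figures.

F/M = applied load / biomass = Q·S₀/(V·X) = 13200 × 633 / (6100 × 3690) = 0.3712 d⁻¹.

F/M ≈ 0.371 d⁻¹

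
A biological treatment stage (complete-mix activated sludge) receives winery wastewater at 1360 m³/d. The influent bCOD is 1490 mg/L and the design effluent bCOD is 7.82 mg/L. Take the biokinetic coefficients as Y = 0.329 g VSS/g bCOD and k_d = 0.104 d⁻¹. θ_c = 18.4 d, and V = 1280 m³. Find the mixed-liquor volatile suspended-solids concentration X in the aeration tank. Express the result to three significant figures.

Solving the biomass balance for X: X = Y Q (S₀−S) θ_c / [V (1+k_d θ_c)] = 0.329 × 1360 × (1490 − 7.82) × 18.4 / [1280 × (1 + 0.104 × 18.4)] = 3272 mg/L.

X ≈ 3270 mg/L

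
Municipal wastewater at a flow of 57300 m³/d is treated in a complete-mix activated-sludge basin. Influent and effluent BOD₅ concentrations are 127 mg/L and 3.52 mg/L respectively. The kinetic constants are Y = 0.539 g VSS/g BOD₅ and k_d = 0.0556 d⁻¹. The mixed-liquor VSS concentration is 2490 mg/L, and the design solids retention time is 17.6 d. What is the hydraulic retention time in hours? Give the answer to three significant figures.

τ ≈ 5.71 h

Steady-state biomass mass balance: V·X·(1 + k_d·θ_c) = Y·Q·(S₀ − S)·θ_c, so V = 0.539 × 57300 × (127 − 3.52) × 17.6 / [2490 × (1 + 0.0556 × 17.6)] = 6.71×10^7 / 4927 = 13624 m³.
HRT = V/Q = 13624 m³ / 57300 m³·d⁻¹ = 0.2378 d × 24 = 5.706 h.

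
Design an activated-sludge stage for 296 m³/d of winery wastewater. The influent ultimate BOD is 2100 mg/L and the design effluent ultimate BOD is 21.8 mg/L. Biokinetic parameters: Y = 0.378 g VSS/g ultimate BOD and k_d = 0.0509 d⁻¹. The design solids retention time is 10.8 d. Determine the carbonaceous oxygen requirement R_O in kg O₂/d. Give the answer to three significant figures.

R_O ≈ 402 kg O₂/d

Y_obs = Y / (1 + k_d θ_c) = 0.378 / (1 + 0.0509 × 10.8) = 0.378 / 1.550 = 0.2439.
Mass of ultimate BOD removed per day: Q(S₀ − S) = 296 × 2078 g/m³ = 615.1 kg/d.
P_X = Y_obs·Q·(S₀ − S) = 0.2439 × 615.1 = 150.0 kg VSS/d.
Carbonaceous O₂ demand = substrate oxidised − cell-mass equivalent = 615.1 − 1.42 × 150.0 = 402.1 kg O₂/d.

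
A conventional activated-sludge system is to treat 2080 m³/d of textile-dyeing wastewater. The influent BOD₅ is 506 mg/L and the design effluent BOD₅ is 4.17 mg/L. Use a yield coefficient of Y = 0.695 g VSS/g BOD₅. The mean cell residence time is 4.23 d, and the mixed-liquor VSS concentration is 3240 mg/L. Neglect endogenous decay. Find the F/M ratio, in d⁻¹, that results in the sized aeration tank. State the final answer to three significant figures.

F/M ≈ 0.343 d⁻¹

V·X = Y·Q·ΔS·θ_c gives V = 0.695 × 2080 × (506 − 4.17) × 4.23 / 3240 = 947.1 m³.
F/M = Q·S₀ / (V·X) = 2080 × 506 / (947.1 × 3240) = 0.3430 g BOD₅·(g VSS·d)⁻¹.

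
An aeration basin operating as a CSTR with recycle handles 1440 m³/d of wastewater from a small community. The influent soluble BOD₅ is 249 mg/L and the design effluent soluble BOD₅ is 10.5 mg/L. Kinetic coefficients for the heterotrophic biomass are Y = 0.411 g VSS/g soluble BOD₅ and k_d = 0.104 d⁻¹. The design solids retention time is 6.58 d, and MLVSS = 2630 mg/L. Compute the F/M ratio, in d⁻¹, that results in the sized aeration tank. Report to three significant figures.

F/M ≈ 0.650 d⁻¹

Rearranging the biomass balance for a CMAS with decay, V = Y·Q·ΔS·θ_c / [X·(1+k_d θ_c)] = 0.411 × 1440 × (249 − 10.5) × 6.58 / [2630 × (1 + 0.104 × 6.58)] = 9.29×10^5 / 4430 = 209.7 m³.
F/M = applied load / biomass = Q·S₀/(V·X) = 1440 × 249 / (209.7 × 2630) = 0.6502 d⁻¹.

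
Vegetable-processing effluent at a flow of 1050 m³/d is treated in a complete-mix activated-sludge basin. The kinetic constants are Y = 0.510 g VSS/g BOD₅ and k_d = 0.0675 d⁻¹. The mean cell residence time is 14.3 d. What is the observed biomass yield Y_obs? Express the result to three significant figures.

Y_obs ≈ 0.260 g VSS/g BOD₅

Correct the yield for decay: Y_obs = Y/(1 + k_d θ_c) = 0.510 / (1 + 0.0675 × 14.3) = 0.510 / 1.965 = 0.2595.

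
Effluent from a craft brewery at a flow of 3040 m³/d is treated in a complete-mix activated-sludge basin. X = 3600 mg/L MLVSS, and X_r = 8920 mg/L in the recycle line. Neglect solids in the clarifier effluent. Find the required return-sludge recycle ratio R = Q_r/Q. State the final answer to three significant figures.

R ≈ 0.677

R = Q_r/Q = X/(X_r − X) = 3600 / (8920 − 3600) = 0.6767.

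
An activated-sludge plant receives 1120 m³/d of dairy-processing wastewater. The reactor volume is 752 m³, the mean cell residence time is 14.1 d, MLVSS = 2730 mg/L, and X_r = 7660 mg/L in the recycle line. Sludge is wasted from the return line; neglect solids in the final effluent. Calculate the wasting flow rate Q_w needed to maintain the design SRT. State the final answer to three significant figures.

Q_w ≈ 19.0 m³/d

Q_w = (V·X)/(θ_c X_r) = 752.0 × 2730 / (14.1 × 7660) = 19.01 m³/d.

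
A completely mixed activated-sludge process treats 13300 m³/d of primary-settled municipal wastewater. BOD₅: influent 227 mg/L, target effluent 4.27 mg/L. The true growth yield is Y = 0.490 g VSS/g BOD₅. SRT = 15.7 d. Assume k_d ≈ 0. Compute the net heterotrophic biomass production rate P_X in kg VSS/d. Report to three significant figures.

With endogenous decay neglected, the observed yield equals the true yield: Y_obs = Y = 0.490 g VSS/g BOD₅.
Q·(S₀ − S) = 13300 × (227 − 4.27) × 10⁻³ = 2962 kg/d removed.
Biomass produced: P_X = Y_obs·Q·ΔS = 0.4900 × 2962 ≈ 1452 kg VSS/d.

P_X ≈ 1450 kg VSS/d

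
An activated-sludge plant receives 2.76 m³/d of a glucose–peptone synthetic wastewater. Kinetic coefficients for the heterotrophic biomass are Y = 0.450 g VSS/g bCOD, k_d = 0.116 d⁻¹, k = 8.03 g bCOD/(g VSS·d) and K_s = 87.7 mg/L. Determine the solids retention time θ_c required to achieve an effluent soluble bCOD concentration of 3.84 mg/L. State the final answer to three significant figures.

θ_c ≈ 28.1 d

Specific growth rate at S = 3.84 mg/L: μ = YkS/(K_s+S) = 0.450·8.03·3.84/(87.7+3.84) = 0.1516 d⁻¹.
Then 1/θ_c = μ − k_d = 0.1516 − 0.116 = 0.03558 d⁻¹, giving θ_c = 28.10 d.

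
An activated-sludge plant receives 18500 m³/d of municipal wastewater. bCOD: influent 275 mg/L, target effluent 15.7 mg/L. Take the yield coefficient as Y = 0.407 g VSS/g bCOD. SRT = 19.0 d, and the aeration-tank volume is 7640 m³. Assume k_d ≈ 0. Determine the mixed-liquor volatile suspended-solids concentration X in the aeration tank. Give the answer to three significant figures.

X = Y·Q·ΔS·θ_c / V = 0.407 × 18500 × (275 − 15.7) × 19.0 / 7640 = 4855 mg/L.

X ≈ 4860 mg/L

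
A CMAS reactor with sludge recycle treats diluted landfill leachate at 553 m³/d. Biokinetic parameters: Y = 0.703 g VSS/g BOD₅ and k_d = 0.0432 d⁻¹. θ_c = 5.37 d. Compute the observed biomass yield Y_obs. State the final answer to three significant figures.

Correct the yield for decay: Y_obs = Y/(1 + k_d θ_c) = 0.703 / (1 + 0.0432 × 5.37) = 0.703 / 1.232 = 0.5706.

Y_obs ≈ 0.571 g VSS/g BOD₅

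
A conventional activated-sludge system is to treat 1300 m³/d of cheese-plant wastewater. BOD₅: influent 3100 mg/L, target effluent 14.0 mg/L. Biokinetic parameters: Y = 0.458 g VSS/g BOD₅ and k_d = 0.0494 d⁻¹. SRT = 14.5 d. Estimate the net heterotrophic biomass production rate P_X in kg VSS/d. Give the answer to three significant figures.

The observed yield is Y_obs = Y/(1 + k_d·θ_c) = 0.458 / (1 + 0.0494 × 14.5) = 0.458 / 1.716 = 0.2669 g VSS per g BOD₅ removed.
Mass of BOD₅ removed per day: Q(S₀ − S) = 1300 × 3086 g/m³ = 4012 kg/d.
Biomass produced: P_X = Y_obs·Q·ΔS = 0.2669 × 4012 ≈ 1071 kg VSS/d.

P_X ≈ 1070 kg VSS/d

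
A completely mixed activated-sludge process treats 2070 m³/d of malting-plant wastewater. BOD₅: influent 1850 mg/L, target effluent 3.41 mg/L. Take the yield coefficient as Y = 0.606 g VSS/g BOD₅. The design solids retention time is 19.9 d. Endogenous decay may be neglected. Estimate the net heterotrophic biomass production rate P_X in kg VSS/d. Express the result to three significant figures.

With endogenous decay neglected, the observed yield equals the true yield: Y_obs = Y = 0.606 g VSS/g BOD₅.
Substrate removed = Q·(S₀ − S) = 2070 m³/d × (1850 − 3.41) g/m³ = 3.82×10^6 g/d = 3822 kg/d.
Biomass produced: P_X = Y_obs·Q·ΔS = 0.6060 × 3822 ≈ 2316 kg VSS/d.

P_X ≈ 2320 kg VSS/d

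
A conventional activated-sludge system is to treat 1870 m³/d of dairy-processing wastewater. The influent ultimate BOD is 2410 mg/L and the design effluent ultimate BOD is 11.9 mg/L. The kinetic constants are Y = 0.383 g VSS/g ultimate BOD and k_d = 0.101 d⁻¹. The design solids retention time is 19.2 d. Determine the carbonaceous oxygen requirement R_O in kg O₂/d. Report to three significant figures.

The observed yield is Y_obs = Y/(1 + k_d·θ_c) = 0.383 / (1 + 0.101 × 19.2) = 0.383 / 2.939 = 0.1303 g VSS per g ultimate BOD removed.
ΔS = 2410 − 11.9 = 2398 mg/L, so the substrate removal rate is 1870 × 2398/1000 = 4484 kg ultimate BOD/d.
P_X = Y_obs·Q·(S₀ − S) = 0.1303 × 4484 = 584.4 kg VSS/d.
R_O = Q·(S₀ − S) − 1.42·P_X = 4484 − 1.42 × 584.4 = 3655 kg O₂/d.

R_O ≈ 3650 kg O₂/d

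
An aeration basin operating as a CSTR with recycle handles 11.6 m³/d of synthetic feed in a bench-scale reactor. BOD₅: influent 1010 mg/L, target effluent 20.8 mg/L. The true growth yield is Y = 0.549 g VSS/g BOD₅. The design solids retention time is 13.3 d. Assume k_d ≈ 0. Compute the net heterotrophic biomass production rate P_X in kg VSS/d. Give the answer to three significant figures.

With endogenous decay neglected, the observed yield equals the true yield: Y_obs = Y = 0.549 g VSS/g BOD₅.
Q·(S₀ − S) = 11.6 × (1010 − 20.8) × 10⁻³ = 11.47 kg/d removed.
So the net sludge growth is P_X = 0.5490 × 11.47 = 6.300 kg VSS/d.

P_X ≈ 6.30 kg VSS/d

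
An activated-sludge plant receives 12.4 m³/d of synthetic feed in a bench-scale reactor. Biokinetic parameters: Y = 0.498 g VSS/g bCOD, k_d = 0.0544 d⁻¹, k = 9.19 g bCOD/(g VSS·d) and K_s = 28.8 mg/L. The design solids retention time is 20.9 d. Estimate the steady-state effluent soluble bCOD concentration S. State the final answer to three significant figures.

From the Monod/SRT balance for a CMAS, S = K_s·(1+k_d θ_c)/[θ_c·(Y k − k_d) − 1] = 28.8 × (1 + 0.0544 × 20.9) / [20.9 × (0.498 × 9.19 − 0.0544) − 1] = 61.54 / 93.51 = 0.6581 mg/L.

S ≈ 0.658 mg/L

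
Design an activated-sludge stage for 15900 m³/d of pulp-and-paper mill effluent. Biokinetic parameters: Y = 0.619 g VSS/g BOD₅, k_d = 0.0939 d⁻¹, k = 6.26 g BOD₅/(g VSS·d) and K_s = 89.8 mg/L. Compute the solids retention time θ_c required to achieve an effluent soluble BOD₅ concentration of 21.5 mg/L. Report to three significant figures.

θ_c ≈ 1.53 d

From 1/θ_c = Y·k·S/(K_s + S) − k_d: Y·k·S/(K_s+S) = 0.619 × 6.26 × 21.5 / (89.8 + 21.5) = 0.7485 d⁻¹.
Then 1/θ_c = μ − k_d = 0.7485 − 0.0939 = 0.6546 d⁻¹, giving θ_c = 1.528 d.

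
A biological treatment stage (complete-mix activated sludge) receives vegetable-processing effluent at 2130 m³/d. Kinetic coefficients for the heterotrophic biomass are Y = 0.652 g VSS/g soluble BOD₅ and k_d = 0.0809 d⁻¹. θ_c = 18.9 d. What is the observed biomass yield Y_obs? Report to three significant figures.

Y_obs ≈ 0.258 g VSS/g soluble BOD₅

Y_obs = Y / (1 + k_d θ_c) = 0.652 / (1 + 0.0809 × 18.9) = 0.652 / 2.529 = 0.2578.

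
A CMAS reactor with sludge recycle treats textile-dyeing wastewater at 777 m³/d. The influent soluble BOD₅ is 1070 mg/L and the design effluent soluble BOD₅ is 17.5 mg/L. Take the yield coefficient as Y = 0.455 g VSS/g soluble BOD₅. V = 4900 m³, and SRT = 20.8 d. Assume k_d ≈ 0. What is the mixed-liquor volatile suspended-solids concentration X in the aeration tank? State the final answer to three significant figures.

X = Y·Q·ΔS·θ_c / V = 0.455 × 777 × (1070 − 17.5) × 20.8 / 4900 = 1580 mg/L.

X ≈ 1580 mg/L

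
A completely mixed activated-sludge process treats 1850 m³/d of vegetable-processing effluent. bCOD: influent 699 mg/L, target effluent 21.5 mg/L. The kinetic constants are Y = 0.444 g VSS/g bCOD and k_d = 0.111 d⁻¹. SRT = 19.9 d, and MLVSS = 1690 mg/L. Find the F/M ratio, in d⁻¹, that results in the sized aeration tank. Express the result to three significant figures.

Steady-state biomass mass balance: V·X·(1 + k_d·θ_c) = Y·Q·(S₀ − S)·θ_c, so V = 0.444 × 1850 × (699 − 21.5) × 19.9 / [1690 × (1 + 0.111 × 19.9)] = 1.11×10^7 / 5423 = 2042 m³.
Food-to-microorganism ratio F/M = Q S₀ / (V X) = 1850 × 699 / (2042 × 1690) = 0.3747 d⁻¹.

F/M ≈ 0.375 d⁻¹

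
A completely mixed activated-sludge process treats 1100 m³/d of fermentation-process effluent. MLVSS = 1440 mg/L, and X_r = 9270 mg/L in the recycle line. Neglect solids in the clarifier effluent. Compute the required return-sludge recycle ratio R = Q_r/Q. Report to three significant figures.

Mass balance around the secondary clarifier (neglecting effluent solids): R = X / (X_r − X) = 1440 / (9270 − 1440) = 0.1839.

R ≈ 0.184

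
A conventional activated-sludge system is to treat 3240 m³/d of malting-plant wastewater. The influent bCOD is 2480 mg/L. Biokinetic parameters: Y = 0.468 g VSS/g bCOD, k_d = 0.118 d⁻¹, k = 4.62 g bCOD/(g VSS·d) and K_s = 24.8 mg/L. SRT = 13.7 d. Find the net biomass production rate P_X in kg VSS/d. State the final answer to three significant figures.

For a completely mixed reactor with recycle the Lawrence–McCarty relation gives S = K_s·(1 + k_d·θ_c) / [θ_c·(Y·k − k_d) − 1] = 24.8 × (1 + 0.118 × 13.7) / [13.7 × (0.468 × 4.62 − 0.118) − 1] = 64.89 / 27.00 = 2.403 mg/L.
Y_obs = Y / (1 + k_d θ_c) = 0.468 / (1 + 0.118 × 13.7) = 0.468 / 2.617 = 0.1789.
Mass of bCOD removed per day: Q(S₀ − S) = 3240 × 2478 g/m³ = 8027 kg/d.
Biomass produced: P_X = Y_obs·Q·ΔS = 0.1789 × 8027 ≈ 1436 kg VSS/d.

P_X ≈ 1440 kg VSS/d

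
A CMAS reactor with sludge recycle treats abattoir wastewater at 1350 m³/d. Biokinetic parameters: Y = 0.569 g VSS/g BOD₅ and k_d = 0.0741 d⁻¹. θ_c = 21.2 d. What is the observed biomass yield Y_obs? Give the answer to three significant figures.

Y_obs ≈ 0.221 g VSS/g BOD₅

Observed yield with endogenous decay: Y_obs = Y / (1 + k_d·θ_c) = 0.569 / (1 + 0.0741 × 21.2) = 0.569 / 2.571 = 0.2213 g VSS/g BOD₅.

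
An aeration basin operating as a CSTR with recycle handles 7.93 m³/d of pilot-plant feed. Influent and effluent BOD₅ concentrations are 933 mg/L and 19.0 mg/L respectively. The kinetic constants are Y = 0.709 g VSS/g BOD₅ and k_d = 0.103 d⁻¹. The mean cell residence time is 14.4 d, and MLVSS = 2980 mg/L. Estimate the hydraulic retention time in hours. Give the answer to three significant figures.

τ ≈ 30.3 h

From the SRT design equation V = Y Q (S₀−S) θ_c / [X (1 + k_d θ_c)] = 0.709 × 7.93 × (933 − 19.0) × 14.4 / [2980 × (1 + 0.103 × 14.4)] = 7.4×10^4 / 7400 = 10.00 m³.
Hydraulic retention time τ = V/Q = 10.00 / 7.93 = 1.261 d = 30.26 h.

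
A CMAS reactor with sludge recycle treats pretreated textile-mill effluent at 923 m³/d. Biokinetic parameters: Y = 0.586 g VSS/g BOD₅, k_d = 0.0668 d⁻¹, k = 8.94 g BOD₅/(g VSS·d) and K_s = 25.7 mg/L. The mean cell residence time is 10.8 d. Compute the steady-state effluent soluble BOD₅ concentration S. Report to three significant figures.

For a completely mixed reactor with recycle the Lawrence–McCarty relation gives S = K_s·(1 + k_d·θ_c) / [θ_c·(Y·k − k_d) − 1] = 25.7 × (1 + 0.0668 × 10.8) / [10.8 × (0.586 × 8.94 − 0.0668) − 1] = 44.24 / 54.86 = 0.8065 mg/L.

S ≈ 0.806 mg/L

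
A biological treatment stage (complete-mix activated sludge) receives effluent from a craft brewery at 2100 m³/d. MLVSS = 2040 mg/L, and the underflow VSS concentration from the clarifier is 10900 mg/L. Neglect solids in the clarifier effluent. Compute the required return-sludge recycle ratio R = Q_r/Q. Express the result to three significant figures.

R ≈ 0.230

Solids balance on the clarifier gives (1+R)X = R·X_r, so R = X/(X_r − X) = 2040 / (10900 − 2040) = 0.2302.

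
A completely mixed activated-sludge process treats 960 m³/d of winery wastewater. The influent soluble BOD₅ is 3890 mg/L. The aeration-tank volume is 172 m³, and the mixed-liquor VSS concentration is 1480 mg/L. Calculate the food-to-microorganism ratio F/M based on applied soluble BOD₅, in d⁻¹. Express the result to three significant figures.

F/M ≈ 14.7 d⁻¹

F/M = Q·S₀ / (V·X) = 960 × 3890 / (172.0 × 1480) = 14.67 g soluble BOD₅·(g VSS·d)⁻¹.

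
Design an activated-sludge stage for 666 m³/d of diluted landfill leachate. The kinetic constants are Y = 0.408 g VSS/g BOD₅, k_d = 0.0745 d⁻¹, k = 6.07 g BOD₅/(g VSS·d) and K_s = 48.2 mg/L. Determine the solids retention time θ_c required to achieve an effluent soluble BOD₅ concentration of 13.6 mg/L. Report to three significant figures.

Specific growth rate at S = 13.6 mg/L: μ = YkS/(K_s+S) = 0.408·6.07·13.6/(48.2+13.6) = 0.5450 d⁻¹.
1/θ_c = 0.5450 − 0.0745 = 0.4705 d⁻¹, so θ_c = 2.125 d.

θ_c ≈ 2.13 d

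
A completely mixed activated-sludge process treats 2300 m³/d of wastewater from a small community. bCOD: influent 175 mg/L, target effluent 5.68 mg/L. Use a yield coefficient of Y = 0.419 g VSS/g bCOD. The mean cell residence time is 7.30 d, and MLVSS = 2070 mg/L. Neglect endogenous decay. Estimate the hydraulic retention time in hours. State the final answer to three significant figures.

With k_d = 0 the design equation reduces to V = Y Q (S₀−S) θ_c / X = 0.419 × 2300 × (175 − 5.68) × 7.30 / 2070 = 575.4 m³.
Hydraulic retention time τ = V/Q = 575.4 / 2300 = 0.2502 d = 6.005 h.

τ ≈ 6.00 h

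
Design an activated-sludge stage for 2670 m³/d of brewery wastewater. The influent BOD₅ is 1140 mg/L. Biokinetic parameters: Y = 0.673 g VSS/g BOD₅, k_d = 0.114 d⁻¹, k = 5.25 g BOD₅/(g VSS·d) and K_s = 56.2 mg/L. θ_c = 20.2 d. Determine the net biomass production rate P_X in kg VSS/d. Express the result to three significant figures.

P_X ≈ 619 kg VSS/d

Effluent substrate depends only on kinetics and SRT: S = K_s(1 + k_d θ_c) / [θ_c(Yk − k_d) − 1] = 56.2 × (1 + 0.114 × 20.2) / [20.2 × (0.673 × 5.25 − 0.114) − 1] = 185.6 / 68.07 = 2.727 mg/L.
Correct the yield for decay: Y_obs = Y/(1 + k_d θ_c) = 0.673 / (1 + 0.114 × 20.2) = 0.673 / 3.303 = 0.2038.
Q·(S₀ − S) = 2670 × (1140 − 2.73) × 10⁻³ = 3037 kg/d removed.
Biomass produced: P_X = Y_obs·Q·ΔS = 0.2038 × 3037 ≈ 618.7 kg VSS/d.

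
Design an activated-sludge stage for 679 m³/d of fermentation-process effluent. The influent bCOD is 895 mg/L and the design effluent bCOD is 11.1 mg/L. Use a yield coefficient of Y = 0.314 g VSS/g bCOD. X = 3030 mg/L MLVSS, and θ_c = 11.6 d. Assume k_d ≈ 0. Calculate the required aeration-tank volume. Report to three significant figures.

V·X = Y·Q·ΔS·θ_c gives V = 0.314 × 679 × (895 − 11.1) × 11.6 / 3030 = 721.5 m³.

V ≈ 721 m³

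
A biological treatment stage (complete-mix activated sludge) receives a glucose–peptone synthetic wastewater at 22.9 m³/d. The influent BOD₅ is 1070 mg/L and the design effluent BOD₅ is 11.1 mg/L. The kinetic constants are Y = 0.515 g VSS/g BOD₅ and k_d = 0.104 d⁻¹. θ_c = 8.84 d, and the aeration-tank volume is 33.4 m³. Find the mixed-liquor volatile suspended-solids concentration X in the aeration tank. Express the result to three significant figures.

X ≈ 1720 mg/L

Solving the biomass balance for X: X = Y Q (S₀−S) θ_c / [V (1+k_d θ_c)] = 0.515 × 22.9 × (1070 − 11.1) × 8.84 / [33.4 × (1 + 0.104 × 8.84)] = 1722 mg/L.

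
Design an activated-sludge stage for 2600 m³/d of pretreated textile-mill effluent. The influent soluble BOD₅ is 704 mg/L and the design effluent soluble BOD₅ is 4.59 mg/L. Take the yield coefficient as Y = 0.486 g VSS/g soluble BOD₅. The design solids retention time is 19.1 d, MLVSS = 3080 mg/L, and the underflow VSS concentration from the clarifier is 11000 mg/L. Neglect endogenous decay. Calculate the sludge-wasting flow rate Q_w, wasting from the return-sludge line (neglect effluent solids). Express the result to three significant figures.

Q_w ≈ 80.3 m³/d

Biomass mass balance (decay neglected): V·X = Y·Q·(S₀ − S)·θ_c, so V = 0.486 × 2600 × (704 − 4.59) × 19.1 / 3080 = 5481 m³.
θ_c = V·X/(Q_w·X_r) when wasting from the recycle, so Q_w = V·X/(θ_c·X_r) = 5481 × 3080 / (19.1 × 11000) = 80.34 m³/d.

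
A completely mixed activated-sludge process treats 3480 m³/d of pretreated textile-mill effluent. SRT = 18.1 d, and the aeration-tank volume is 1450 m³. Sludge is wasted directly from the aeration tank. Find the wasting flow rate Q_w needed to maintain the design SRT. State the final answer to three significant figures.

Q_w ≈ 80.1 m³/d

With mixed-liquor wasting, θ_c = V/Q_w, so Q_w = V/θ_c = 1450/18.1 = 80.11 m³/d.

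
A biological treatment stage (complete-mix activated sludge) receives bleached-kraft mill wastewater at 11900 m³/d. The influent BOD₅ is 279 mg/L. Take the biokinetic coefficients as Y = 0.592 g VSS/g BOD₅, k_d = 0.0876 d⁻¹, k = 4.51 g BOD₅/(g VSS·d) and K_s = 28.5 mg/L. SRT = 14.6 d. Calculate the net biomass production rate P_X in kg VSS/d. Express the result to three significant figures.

P_X ≈ 857 kg VSS/d

Effluent substrate depends only on kinetics and SRT: S = K_s(1 + k_d θ_c) / [θ_c(Yk − k_d) − 1] = 28.5 × (1 + 0.0876 × 14.6) / [14.6 × (0.592 × 4.51 − 0.0876) − 1] = 64.95 / 36.70 = 1.770 mg/L.
Observed yield with endogenous decay: Y_obs = Y / (1 + k_d·θ_c) = 0.592 / (1 + 0.0876 × 14.6) = 0.592 / 2.279 = 0.2598 g VSS/g BOD₅.
Substrate removed = Q·(S₀ − S) = 11900 m³/d × (279 − 1.77) g/m³ = 3.3×10^6 g/d = 3299 kg/d.
So the net sludge growth is P_X = 0.2598 × 3299 = 857.0 kg VSS/d.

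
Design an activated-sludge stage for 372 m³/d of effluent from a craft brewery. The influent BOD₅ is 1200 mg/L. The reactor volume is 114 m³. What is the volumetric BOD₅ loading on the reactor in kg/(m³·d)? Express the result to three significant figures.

Volumetric loading L_v = Q·S₀ / V = 372 × 1200 g/m³ / 114.0 m³ = 3916 g/(m³·d) = 3.916 kg BOD₅/(m³·d).

L_v ≈ 3.92 kg BOD₅/(m³·d)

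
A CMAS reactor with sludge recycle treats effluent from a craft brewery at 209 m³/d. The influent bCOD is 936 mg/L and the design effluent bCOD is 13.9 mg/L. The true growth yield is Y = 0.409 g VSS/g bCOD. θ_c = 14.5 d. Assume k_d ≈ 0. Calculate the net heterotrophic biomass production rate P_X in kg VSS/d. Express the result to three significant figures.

P_X ≈ 78.8 kg VSS/d

Since k_d ≈ 0, Y_obs = Y = 0.409 g VSS/g bCOD.
Substrate removed = Q·(S₀ − S) = 209 m³/d × (936 − 13.9) g/m³ = 1.93×10^5 g/d = 192.7 kg/d.
Net biomass production P_X = Y_obs × Q·(S₀ − S) = 0.4090 × 192.7 = 78.82 kg VSS/d.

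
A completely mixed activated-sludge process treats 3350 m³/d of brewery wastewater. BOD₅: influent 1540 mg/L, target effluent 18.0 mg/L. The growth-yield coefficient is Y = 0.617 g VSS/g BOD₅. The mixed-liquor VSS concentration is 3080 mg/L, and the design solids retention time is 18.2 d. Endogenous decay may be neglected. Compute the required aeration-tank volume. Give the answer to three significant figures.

With k_d = 0 the design equation reduces to V = Y Q (S₀−S) θ_c / X = 0.617 × 3350 × (1540 − 18.0) × 18.2 / 3080 = 18589 m³.

V ≈ 18600 m³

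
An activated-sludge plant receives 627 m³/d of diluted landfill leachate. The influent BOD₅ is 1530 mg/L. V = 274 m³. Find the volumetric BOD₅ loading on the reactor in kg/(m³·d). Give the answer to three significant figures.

L_v ≈ 3.50 kg BOD₅/(m³·d)

Applied BOD₅ load per unit volume = Q·S₀/V = (627 × 1530/1000)/274.0 = 3.501 kg BOD₅·m⁻³·d⁻¹.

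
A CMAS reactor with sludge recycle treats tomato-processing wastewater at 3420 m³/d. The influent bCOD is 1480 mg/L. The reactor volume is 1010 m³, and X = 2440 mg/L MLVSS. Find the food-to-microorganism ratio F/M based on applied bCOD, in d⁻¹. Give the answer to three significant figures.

F/M ≈ 2.05 d⁻¹

F/M = Q·S₀ / (V·X) = 3420 × 1480 / (1010 × 2440) = 2.054 g bCOD·(g VSS·d)⁻¹.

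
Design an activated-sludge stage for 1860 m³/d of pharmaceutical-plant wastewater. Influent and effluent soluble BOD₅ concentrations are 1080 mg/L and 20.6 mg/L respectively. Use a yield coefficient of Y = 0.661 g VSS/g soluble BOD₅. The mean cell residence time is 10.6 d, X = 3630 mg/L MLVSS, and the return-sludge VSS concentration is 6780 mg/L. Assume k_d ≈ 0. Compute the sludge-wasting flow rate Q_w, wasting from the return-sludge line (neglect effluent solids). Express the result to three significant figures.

V·X = Y·Q·ΔS·θ_c gives V = 0.661 × 1860 × (1080 − 20.6) × 10.6 / 3630 = 3803 m³.
θ_c = V·X/(Q_w·X_r) when wasting from the recycle, so Q_w = V·X/(θ_c·X_r) = 3803 × 3630 / (10.6 × 6780) = 192.1 m³/d.

Q_w ≈ 192 m³/d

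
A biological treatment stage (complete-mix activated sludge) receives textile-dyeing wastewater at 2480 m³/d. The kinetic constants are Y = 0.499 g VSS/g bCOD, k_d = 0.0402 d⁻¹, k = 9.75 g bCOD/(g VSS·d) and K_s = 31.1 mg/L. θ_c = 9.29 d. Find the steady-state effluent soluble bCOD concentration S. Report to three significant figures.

For a completely mixed reactor with recycle the Lawrence–McCarty relation gives S = K_s·(1 + k_d·θ_c) / [θ_c·(Y·k − k_d) − 1] = 31.1 × (1 + 0.0402 × 9.29) / [9.29 × (0.499 × 9.75 − 0.0402) − 1] = 42.71 / 43.82 = 0.9747 mg/L.

S ≈ 0.975 mg/L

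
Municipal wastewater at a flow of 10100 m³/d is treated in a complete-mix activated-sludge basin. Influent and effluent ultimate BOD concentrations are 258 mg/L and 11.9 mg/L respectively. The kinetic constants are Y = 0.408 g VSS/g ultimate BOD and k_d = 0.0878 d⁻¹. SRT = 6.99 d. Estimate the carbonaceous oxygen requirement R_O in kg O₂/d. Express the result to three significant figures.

The observed yield is Y_obs = Y/(1 + k_d·θ_c) = 0.408 / (1 + 0.0878 × 6.99) = 0.408 / 1.614 = 0.2528 g VSS per g ultimate BOD removed.
ΔS = 258 − 11.9 = 246.1 mg/L, so the substrate removal rate is 10100 × 246.1/1000 = 2486 kg ultimate BOD/d.
Net sludge production P_X = 0.2528 × 2486 = 628.4 kg VSS/d.
R_O = Q·(S₀ − S) − 1.42·P_X = 2486 − 1.42 × 628.4 = 1593 kg O₂/d.

R_O ≈ 1590 kg O₂/d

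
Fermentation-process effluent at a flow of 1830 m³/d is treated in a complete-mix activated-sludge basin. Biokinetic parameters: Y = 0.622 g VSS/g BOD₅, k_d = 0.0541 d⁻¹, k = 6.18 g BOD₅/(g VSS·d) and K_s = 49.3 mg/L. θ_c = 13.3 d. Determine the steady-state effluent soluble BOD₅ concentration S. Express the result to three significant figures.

For a completely mixed reactor with recycle the Lawrence–McCarty relation gives S = K_s·(1 + k_d·θ_c) / [θ_c·(Y·k − k_d) − 1] = 49.3 × (1 + 0.0541 × 13.3) / [13.3 × (0.622 × 6.18 − 0.0541) − 1] = 84.77 / 49.41 = 1.716 mg/L.

S ≈ 1.72 mg/L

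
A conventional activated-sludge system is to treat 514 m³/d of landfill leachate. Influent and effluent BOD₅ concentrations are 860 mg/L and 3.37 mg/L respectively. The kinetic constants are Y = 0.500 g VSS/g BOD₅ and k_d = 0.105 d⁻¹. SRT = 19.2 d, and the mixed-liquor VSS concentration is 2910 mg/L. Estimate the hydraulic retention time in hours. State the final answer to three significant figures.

Rearranging the biomass balance for a CMAS with decay, V = Y·Q·ΔS·θ_c / [X·(1+k_d θ_c)] = 0.500 × 514 × (860 − 3.37) × 19.2 / [2910 × (1 + 0.105 × 19.2)] = 4.23×10^6 / 8777 = 481.6 m³.
HRT = V/Q = 481.6 m³ / 514 m³·d⁻¹ = 0.9370 d × 24 = 22.49 h.

τ ≈ 22.5 h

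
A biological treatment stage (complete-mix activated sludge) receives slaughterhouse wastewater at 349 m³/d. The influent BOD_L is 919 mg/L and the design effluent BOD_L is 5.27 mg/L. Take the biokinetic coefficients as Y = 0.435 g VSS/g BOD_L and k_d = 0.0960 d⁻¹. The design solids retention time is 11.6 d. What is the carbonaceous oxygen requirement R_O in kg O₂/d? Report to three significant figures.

R_O ≈ 226 kg O₂/d

The observed yield is Y_obs = Y/(1 + k_d·θ_c) = 0.435 / (1 + 0.0960 × 11.6) = 0.435 / 2.114 = 0.2058 g VSS per g BOD_L removed.
ΔS = 919 − 5.27 = 913.7 mg/L, so the substrate removal rate is 349 × 913.7/1000 = 318.9 kg BOD_L/d.
Net sludge production P_X = 0.2058 × 318.9 = 65.63 kg VSS/d.
Carbonaceous O₂ demand = substrate oxidised − cell-mass equivalent = 318.9 − 1.42 × 65.63 = 225.7 kg O₂/d.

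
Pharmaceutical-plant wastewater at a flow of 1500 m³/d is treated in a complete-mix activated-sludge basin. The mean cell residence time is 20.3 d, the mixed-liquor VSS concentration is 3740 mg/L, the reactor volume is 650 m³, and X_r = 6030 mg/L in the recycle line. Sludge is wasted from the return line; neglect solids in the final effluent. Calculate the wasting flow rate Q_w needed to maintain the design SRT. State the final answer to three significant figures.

Q_w = (V·X)/(θ_c X_r) = 650.0 × 3740 / (20.3 × 6030) = 19.86 m³/d.

Q_w ≈ 19.9 m³/d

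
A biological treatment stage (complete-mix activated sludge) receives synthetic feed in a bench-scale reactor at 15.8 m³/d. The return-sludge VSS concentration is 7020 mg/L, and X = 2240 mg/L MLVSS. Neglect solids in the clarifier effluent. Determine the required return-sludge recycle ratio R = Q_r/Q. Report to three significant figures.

R ≈ 0.469

Solids balance on the clarifier gives (1+R)X = R·X_r, so R = X/(X_r − X) = 2240 / (7020 − 2240) = 0.4686.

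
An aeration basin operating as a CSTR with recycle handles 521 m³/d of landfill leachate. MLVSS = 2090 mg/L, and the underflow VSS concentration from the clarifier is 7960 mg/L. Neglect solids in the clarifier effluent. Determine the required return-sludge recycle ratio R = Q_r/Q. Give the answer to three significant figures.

R ≈ 0.356

R = Q_r/Q = X/(X_r − X) = 2090 / (7960 − 2090) = 0.3560.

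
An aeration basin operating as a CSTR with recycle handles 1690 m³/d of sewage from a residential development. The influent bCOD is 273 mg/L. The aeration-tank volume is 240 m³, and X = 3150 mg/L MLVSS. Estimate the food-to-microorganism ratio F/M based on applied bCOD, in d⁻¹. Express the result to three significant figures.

F/M = Q·S₀ / (V·X) = 1690 × 273 / (240.0 × 3150) = 0.6103 g bCOD·(g VSS·d)⁻¹.

F/M ≈ 0.610 d⁻¹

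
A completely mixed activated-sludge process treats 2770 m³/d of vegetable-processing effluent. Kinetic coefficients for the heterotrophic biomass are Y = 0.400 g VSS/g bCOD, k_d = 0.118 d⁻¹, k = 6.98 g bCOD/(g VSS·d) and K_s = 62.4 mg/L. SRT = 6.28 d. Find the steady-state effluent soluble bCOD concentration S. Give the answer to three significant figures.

From the Monod/SRT balance for a CMAS, S = K_s·(1+k_d θ_c)/[θ_c·(Y k − k_d) − 1] = 62.4 × (1 + 0.118 × 6.28) / [6.28 × (0.400 × 6.98 − 0.118) − 1] = 108.6 / 15.79 = 6.879 mg/L.

S ≈ 6.88 mg/L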